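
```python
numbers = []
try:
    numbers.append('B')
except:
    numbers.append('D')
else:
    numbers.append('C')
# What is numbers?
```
['B', 'C']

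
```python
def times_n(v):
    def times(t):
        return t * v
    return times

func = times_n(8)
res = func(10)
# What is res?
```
80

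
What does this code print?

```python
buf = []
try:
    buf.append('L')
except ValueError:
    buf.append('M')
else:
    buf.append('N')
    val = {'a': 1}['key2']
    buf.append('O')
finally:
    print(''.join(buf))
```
LN

Try succeeds, else appends 'N', KeyError in else is uncaught, finally prints before exception propagates ('O' never appended)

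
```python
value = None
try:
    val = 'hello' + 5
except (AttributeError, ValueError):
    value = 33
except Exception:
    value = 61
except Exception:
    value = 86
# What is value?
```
61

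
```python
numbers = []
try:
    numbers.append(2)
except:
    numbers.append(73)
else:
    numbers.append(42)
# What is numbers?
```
[2, 42]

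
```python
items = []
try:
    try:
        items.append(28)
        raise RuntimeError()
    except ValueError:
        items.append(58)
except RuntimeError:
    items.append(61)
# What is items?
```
[28, 61]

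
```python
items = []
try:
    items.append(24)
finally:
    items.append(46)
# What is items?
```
[24, 46]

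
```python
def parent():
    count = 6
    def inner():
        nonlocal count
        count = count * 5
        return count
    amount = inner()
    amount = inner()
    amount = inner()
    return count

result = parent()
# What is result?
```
750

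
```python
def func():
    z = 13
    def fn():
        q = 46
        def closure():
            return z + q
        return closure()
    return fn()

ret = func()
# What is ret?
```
59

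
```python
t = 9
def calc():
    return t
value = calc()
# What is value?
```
9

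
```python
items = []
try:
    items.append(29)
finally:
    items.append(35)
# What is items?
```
[29, 35]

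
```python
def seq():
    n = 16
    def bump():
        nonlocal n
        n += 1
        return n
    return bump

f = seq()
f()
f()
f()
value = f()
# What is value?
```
20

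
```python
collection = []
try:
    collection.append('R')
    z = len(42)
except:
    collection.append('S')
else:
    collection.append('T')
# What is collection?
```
['R', 'S']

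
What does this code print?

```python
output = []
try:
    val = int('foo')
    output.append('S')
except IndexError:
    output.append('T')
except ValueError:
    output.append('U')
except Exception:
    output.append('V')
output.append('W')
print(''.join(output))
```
UW

ValueError matches before generic Exception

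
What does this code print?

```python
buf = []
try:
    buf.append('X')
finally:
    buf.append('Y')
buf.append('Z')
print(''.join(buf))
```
XYZ

try/finally without except, no exception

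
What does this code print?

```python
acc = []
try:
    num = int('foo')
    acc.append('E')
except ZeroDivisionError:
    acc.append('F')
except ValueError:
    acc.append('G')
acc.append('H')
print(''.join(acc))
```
GH

ValueError is caught by its specific handler, not ZeroDivisionError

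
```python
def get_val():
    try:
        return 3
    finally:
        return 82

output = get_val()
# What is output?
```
82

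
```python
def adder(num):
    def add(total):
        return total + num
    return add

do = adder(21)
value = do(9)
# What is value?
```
30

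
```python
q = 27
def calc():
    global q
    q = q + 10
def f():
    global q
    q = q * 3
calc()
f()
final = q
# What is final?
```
111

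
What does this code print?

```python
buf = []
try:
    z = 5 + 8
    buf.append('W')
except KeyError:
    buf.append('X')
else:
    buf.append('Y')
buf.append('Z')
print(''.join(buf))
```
WYZ

else block runs when no exception occurs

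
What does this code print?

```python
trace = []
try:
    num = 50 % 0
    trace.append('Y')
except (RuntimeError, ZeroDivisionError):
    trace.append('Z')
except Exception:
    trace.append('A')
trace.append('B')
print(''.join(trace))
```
ZB

ZeroDivisionError matches tuple containing it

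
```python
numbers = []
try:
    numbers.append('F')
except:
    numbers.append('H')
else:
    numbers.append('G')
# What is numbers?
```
['F', 'G']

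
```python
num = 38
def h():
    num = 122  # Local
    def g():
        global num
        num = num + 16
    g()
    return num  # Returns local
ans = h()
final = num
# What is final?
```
54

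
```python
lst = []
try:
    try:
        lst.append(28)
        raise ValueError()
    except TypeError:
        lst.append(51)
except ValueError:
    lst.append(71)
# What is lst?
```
[28, 71]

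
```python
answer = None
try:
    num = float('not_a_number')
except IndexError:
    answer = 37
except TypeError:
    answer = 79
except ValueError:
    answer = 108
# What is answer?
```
108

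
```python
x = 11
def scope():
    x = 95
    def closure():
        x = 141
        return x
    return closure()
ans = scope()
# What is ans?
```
141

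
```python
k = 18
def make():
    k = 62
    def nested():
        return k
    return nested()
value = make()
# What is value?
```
62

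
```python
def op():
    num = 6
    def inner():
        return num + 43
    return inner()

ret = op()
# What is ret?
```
49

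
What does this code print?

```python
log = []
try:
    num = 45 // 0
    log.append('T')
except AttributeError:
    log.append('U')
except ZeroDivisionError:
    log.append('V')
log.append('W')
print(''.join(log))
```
VW

ZeroDivisionError is caught by its specific handler, not AttributeError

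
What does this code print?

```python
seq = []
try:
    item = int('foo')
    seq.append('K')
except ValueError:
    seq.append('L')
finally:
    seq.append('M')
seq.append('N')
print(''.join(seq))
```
LMN

finally always runs, even after exception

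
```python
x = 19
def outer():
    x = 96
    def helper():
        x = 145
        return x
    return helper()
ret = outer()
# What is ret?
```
145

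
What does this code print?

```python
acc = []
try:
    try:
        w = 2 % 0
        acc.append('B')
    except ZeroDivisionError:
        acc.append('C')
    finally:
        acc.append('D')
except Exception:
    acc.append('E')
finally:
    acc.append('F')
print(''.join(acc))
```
CDF

Both finally blocks run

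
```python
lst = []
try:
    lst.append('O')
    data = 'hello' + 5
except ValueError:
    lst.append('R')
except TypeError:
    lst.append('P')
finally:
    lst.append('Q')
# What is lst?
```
['O', 'P', 'Q']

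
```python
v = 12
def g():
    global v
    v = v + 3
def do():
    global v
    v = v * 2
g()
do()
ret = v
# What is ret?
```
30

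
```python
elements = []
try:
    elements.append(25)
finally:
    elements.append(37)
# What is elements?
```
[25, 37]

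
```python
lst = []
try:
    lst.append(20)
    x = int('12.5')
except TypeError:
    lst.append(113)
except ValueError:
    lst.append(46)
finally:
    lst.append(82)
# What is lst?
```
[20, 46, 82]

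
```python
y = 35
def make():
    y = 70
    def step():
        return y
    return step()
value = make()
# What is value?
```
70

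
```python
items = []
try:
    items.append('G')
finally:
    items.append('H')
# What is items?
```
['G', 'H']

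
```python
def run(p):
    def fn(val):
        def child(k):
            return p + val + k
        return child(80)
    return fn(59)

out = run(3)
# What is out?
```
142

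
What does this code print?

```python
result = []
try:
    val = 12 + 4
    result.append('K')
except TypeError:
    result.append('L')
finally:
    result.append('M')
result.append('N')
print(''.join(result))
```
KMN

finally runs after normal execution too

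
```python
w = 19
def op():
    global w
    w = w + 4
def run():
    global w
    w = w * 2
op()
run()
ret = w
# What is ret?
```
46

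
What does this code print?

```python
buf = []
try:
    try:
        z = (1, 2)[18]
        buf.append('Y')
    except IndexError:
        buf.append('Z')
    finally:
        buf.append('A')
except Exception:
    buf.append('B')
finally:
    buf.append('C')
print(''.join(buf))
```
ZAC

Both finally blocks run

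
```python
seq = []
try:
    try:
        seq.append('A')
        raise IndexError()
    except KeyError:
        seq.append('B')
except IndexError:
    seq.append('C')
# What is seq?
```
['A', 'C']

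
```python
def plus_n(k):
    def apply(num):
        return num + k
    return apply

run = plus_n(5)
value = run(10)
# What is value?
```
15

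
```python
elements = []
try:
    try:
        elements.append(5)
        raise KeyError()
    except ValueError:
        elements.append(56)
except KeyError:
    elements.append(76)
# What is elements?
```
[5, 76]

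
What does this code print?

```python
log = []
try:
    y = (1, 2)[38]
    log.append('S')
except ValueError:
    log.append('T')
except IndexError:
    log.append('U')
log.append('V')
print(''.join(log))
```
UV

IndexError is caught by its specific handler, not ValueError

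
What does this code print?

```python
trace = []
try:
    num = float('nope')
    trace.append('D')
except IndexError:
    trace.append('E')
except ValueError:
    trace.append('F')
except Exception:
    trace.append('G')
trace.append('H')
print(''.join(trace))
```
FH

ValueError matches before generic Exception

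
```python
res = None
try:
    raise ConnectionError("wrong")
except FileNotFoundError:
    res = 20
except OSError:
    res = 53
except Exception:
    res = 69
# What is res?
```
53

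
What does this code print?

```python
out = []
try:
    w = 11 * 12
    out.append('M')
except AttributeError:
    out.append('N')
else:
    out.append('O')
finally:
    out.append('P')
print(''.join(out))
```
MOP

else runs before finally when no exception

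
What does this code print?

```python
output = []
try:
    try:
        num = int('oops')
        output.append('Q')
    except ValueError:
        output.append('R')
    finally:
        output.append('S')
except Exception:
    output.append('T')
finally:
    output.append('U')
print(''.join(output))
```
RSU

Both finally blocks run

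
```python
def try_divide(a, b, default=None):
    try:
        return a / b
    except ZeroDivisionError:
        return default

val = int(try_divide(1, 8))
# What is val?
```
0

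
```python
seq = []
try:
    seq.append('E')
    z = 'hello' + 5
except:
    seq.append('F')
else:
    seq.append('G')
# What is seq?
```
['E', 'F']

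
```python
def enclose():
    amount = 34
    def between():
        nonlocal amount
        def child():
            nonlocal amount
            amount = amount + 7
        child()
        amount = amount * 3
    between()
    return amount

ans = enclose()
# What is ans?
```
123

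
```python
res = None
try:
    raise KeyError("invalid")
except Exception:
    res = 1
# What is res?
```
1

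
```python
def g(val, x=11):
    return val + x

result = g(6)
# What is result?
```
17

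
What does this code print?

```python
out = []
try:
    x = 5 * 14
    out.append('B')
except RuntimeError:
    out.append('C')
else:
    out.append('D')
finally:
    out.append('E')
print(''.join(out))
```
BDE

else runs before finally when no exception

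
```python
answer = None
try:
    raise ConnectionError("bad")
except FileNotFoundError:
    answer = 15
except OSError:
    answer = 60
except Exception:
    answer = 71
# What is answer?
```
60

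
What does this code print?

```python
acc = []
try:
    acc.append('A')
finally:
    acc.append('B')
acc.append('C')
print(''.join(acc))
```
ABC

try/finally without except, no exception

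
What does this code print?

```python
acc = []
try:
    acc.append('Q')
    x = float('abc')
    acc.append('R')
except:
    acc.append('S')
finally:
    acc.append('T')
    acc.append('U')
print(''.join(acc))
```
QSTU

Code before exception runs, then except, then all of finally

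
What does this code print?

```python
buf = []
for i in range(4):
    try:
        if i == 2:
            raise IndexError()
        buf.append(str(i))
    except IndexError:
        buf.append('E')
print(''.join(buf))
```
01E3

Exception on i=2 caught, loop continues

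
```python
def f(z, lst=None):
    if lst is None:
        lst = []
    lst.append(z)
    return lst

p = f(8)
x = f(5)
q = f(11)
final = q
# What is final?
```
[11]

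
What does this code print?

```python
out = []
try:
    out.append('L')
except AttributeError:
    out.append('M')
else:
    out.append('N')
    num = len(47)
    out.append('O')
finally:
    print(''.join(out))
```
LN

Try succeeds, else appends 'N', TypeError in else is uncaught, finally prints before exception propagates ('O' never appended)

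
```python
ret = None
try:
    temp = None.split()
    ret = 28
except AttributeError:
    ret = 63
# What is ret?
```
63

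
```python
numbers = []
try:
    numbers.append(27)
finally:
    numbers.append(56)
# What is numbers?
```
[27, 56]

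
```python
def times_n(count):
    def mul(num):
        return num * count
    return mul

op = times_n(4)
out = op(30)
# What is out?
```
120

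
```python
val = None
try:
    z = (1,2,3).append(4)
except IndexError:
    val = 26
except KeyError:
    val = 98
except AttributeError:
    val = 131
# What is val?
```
131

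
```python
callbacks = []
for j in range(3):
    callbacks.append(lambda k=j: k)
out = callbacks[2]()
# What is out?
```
2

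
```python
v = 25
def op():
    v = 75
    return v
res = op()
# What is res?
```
75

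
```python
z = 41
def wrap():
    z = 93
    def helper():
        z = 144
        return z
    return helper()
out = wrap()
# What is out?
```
144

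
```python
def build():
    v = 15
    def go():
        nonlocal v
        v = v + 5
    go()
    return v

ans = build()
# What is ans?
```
20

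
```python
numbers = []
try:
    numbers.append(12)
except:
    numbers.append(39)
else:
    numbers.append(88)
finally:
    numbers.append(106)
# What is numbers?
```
[12, 88, 106]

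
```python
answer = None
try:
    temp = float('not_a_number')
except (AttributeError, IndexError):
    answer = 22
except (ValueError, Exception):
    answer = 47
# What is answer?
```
47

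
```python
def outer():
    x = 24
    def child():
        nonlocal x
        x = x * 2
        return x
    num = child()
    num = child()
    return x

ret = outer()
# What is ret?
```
96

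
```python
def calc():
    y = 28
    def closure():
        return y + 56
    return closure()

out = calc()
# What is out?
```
84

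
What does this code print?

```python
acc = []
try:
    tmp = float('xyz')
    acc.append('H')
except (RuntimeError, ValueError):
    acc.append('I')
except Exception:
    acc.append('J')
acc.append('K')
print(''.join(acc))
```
IK

ValueError matches tuple containing it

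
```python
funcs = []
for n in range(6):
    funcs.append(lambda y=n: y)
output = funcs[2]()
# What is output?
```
2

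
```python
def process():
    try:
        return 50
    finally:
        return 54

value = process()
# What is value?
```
54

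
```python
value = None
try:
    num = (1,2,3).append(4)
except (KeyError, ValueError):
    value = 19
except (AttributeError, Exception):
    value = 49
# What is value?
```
49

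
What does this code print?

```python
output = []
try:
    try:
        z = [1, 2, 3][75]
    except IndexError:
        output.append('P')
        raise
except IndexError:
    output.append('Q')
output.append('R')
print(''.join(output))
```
PQR

raise without argument re-raises current exception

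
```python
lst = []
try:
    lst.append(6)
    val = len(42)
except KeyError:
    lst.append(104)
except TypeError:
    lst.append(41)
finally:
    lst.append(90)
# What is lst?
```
[6, 41, 90]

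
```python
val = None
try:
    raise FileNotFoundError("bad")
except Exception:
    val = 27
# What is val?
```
27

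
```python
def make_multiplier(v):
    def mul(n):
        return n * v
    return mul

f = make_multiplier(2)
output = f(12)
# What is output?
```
24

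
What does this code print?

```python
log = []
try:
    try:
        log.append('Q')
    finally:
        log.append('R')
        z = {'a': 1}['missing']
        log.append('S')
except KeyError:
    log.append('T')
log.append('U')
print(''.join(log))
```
QRTU

Exception in inner finally caught by outer except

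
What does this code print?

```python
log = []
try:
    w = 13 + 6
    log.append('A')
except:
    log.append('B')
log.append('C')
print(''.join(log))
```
AC

No exception, try block completes normally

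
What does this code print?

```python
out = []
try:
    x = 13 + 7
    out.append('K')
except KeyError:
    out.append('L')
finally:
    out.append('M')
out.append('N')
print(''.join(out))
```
KMN

finally runs after normal execution too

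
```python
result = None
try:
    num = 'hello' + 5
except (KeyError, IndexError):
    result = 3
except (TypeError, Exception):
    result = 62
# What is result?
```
62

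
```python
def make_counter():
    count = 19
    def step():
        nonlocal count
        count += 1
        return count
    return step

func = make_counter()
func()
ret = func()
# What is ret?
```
21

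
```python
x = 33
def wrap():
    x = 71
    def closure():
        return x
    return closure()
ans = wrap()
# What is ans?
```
71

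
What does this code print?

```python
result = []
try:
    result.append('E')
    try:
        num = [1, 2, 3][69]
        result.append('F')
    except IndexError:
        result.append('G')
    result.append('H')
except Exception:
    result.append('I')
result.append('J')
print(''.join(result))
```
EGHJ

Inner exception caught by inner handler, outer continues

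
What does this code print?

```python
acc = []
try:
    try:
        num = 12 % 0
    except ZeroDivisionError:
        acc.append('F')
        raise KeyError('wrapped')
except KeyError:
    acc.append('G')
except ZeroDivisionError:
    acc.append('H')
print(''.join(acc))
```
FG

New KeyError raised, caught by outer KeyError handler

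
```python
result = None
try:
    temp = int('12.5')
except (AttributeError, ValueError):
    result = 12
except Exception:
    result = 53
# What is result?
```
12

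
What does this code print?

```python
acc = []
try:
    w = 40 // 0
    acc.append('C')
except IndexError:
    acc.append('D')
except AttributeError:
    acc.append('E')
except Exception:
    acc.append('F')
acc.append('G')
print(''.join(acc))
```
FG

ZeroDivisionError not specifically caught, falls to Exception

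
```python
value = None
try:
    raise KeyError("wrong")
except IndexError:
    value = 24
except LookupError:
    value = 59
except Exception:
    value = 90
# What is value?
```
59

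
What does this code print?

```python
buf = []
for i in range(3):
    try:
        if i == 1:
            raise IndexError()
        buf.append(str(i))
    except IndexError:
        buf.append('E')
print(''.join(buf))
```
0E2

Exception on i=1 caught, loop continues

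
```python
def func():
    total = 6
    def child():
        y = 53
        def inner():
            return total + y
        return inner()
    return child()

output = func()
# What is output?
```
59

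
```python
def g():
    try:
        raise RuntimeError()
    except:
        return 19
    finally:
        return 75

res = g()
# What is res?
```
75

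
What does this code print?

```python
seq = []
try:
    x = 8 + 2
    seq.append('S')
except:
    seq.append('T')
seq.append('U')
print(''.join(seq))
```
SU

No exception, try block completes normally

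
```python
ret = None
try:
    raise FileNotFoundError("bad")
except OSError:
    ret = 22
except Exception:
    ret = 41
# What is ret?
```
22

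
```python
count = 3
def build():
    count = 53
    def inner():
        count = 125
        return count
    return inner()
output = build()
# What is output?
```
125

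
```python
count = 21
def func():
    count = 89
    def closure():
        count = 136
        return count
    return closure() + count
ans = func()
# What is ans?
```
225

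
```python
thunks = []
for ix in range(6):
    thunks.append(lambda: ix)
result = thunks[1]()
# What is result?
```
5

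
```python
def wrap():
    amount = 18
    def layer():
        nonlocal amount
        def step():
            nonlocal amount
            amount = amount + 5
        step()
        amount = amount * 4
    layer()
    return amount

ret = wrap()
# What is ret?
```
92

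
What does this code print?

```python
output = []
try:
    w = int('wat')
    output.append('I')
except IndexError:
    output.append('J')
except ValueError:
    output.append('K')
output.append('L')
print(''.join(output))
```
KL

ValueError is caught by its specific handler, not IndexError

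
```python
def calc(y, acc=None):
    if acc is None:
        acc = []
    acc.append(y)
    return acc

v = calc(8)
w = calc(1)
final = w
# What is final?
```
[1]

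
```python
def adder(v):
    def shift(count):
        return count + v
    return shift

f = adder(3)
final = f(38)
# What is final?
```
41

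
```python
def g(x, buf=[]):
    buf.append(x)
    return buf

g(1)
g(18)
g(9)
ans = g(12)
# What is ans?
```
[1, 18, 9, 12]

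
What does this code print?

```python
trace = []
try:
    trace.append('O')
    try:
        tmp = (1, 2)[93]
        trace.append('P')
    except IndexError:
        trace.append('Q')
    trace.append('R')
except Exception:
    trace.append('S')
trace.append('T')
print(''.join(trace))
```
OQRT

Inner exception caught by inner handler, outer continues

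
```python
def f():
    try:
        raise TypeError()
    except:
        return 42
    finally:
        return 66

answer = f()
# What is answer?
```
66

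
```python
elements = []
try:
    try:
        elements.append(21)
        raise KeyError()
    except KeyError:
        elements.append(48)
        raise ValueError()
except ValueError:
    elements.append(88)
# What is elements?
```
[21, 48, 88]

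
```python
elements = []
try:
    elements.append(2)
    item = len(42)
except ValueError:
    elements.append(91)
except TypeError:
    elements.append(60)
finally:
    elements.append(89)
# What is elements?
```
[2, 60, 89]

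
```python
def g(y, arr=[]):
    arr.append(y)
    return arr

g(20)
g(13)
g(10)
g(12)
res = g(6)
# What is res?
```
[20, 13, 10, 12, 6]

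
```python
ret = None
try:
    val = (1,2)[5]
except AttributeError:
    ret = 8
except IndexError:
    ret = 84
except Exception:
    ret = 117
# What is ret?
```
84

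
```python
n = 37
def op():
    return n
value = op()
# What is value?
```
37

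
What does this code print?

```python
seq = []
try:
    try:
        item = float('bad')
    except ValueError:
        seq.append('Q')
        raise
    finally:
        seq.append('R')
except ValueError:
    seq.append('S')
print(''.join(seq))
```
QRS

finally runs before re-raised exception propagates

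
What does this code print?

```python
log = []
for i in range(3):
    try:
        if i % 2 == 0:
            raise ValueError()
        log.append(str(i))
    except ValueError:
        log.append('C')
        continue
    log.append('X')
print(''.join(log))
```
C1XC

continue in except skips rest of loop body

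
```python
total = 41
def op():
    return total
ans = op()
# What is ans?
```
41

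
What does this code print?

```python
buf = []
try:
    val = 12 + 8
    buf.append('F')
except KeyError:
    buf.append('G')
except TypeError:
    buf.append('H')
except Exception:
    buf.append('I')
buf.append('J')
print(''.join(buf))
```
FJ

No exception, try block completes normally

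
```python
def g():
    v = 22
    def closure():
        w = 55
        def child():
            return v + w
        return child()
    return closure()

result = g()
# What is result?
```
77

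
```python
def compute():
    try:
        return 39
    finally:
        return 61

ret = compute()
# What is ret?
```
61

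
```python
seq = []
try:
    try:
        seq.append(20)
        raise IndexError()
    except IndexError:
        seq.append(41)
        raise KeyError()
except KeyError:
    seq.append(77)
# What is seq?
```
[20, 41, 77]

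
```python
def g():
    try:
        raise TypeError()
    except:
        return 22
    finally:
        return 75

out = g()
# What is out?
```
75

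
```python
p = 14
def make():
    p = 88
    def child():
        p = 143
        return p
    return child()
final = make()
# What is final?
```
143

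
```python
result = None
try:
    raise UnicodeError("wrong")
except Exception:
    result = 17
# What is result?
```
17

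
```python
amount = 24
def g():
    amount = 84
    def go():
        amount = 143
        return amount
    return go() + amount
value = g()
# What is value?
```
227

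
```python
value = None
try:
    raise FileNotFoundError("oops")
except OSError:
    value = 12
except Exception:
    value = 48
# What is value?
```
12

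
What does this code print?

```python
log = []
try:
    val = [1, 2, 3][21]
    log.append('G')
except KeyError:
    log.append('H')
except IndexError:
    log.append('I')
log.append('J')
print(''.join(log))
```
IJ

IndexError is caught by its specific handler, not KeyError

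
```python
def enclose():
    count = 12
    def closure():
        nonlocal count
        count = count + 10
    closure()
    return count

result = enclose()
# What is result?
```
22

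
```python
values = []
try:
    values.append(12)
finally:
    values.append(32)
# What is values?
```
[12, 32]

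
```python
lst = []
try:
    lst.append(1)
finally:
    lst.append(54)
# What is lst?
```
[1, 54]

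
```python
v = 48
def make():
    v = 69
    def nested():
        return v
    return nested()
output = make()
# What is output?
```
69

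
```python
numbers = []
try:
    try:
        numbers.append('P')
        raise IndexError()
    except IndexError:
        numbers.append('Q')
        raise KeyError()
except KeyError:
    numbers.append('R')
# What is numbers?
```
['P', 'Q', 'R']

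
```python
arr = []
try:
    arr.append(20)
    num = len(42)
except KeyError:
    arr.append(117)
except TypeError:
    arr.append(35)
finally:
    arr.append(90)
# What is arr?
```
[20, 35, 90]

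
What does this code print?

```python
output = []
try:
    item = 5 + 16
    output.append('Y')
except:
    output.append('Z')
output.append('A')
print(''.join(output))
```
YA

No exception, try block completes normally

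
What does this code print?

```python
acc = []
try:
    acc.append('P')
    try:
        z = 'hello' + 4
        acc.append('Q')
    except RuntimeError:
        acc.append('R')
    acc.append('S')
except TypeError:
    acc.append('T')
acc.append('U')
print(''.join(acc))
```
PTU

Inner handler doesn't match, propagates to outer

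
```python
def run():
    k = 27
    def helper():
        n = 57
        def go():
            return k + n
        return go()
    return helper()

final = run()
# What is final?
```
84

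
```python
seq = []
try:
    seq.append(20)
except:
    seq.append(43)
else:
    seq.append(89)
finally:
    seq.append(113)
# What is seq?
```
[20, 89, 113]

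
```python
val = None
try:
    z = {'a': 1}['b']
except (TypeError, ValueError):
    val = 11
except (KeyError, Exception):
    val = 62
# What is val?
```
62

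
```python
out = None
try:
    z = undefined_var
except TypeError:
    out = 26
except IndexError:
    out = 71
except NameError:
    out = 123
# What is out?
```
123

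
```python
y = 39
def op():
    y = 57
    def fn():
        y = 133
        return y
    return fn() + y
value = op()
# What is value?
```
190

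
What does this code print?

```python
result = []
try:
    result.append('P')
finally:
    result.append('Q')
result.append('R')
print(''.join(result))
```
PQR

try/finally without except, no exception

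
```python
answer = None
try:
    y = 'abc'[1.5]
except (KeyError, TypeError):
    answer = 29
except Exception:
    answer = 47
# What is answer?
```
29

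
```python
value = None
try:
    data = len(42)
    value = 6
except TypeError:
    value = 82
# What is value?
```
82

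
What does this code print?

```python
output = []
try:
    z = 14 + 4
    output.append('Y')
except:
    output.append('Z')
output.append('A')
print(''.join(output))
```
YA

No exception, try block completes normally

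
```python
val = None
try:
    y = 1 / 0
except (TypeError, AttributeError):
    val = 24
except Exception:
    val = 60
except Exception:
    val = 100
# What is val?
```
60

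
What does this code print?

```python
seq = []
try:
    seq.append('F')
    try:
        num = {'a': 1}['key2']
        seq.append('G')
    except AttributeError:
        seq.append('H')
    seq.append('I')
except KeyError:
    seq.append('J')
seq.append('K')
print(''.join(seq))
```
FJK

Inner handler doesn't match, propagates to outer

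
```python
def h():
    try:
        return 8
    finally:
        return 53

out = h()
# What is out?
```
53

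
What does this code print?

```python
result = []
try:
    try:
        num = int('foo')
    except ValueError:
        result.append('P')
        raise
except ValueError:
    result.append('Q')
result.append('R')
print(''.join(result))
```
PQR

raise without argument re-raises current exception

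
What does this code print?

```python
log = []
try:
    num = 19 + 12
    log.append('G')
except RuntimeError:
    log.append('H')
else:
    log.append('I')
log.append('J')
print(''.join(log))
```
GIJ

else block runs when no exception occurs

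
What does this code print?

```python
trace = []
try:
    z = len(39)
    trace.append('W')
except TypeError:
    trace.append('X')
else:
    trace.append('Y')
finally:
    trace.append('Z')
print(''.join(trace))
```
XZ

Exception: except runs, else skipped, finally runs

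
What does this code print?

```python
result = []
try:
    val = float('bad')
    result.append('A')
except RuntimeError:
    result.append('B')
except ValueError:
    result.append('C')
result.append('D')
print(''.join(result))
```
CD

ValueError is caught by its specific handler, not RuntimeError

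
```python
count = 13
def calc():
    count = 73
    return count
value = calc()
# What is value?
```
73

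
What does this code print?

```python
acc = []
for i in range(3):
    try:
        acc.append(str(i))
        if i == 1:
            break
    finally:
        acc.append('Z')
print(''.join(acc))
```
0Z1Z

finally runs even when breaking out of loop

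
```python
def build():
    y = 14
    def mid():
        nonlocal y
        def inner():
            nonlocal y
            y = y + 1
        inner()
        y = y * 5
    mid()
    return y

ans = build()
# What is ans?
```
75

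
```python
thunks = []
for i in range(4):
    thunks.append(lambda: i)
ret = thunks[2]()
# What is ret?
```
3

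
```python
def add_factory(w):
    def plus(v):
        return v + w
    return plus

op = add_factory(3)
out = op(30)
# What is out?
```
33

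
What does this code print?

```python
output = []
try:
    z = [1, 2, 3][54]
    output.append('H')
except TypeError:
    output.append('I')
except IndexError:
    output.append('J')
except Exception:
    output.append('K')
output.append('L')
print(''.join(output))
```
JL

IndexError matches before generic Exception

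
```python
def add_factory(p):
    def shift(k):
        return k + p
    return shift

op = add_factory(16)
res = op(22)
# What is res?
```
38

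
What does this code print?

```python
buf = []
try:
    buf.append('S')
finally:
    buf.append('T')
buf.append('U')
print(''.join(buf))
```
STU

try/finally without except, no exception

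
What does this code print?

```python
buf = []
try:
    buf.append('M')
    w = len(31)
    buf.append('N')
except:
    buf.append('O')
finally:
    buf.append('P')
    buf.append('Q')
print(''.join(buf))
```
MOPQ

Code before exception runs, then except, then all of finally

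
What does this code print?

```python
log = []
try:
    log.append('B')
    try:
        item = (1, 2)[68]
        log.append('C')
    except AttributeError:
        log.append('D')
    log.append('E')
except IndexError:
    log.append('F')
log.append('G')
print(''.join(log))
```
BFG

Inner handler doesn't match, propagates to outer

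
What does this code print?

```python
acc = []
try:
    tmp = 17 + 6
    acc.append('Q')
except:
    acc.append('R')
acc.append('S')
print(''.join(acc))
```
QS

No exception, try block completes normally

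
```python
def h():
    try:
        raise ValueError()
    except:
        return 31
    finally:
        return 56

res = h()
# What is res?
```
56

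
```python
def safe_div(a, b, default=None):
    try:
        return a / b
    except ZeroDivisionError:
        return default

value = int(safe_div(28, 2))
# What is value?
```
14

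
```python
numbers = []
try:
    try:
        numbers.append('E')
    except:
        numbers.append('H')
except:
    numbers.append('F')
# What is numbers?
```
['E']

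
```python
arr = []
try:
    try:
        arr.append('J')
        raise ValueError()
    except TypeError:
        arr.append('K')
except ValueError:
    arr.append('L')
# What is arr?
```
['J', 'L']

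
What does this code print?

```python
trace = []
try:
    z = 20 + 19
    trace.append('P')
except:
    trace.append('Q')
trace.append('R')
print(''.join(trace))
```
PR

No exception, try block completes normally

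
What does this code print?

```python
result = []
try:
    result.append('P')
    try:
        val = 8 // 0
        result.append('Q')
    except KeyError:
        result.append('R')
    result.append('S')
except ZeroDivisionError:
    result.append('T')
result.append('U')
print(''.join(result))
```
PTU

Inner handler doesn't match, propagates to outer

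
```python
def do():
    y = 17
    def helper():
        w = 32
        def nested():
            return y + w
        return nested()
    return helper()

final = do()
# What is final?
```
49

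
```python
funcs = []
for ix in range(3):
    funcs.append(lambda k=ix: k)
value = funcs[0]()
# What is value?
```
0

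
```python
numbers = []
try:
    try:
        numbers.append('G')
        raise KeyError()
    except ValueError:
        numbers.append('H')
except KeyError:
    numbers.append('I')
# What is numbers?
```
['G', 'I']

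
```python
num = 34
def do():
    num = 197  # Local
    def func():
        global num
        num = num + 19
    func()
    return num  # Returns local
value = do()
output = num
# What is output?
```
53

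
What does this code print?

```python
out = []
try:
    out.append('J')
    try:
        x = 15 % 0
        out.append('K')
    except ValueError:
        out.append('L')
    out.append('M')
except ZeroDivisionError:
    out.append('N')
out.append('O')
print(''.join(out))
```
JNO

Inner handler doesn't match, propagates to outer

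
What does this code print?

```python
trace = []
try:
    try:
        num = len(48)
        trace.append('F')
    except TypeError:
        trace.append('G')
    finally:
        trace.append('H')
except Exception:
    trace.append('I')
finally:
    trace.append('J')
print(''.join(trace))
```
GHJ

Both finally blocks run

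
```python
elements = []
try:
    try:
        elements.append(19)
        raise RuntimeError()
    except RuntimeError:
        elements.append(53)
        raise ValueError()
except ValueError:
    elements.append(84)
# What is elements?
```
[19, 53, 84]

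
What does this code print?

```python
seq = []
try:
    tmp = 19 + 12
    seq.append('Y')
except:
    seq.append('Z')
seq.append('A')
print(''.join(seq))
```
YA

No exception, try block completes normally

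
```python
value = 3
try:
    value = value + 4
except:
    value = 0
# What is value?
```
7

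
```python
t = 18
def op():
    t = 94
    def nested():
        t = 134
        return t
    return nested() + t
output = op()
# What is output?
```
228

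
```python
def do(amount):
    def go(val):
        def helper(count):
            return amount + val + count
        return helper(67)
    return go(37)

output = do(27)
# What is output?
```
131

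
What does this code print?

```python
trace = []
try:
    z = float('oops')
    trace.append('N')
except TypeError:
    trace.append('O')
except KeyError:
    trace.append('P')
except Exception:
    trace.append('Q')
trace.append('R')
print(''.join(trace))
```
QR

ValueError not specifically caught, falls to Exception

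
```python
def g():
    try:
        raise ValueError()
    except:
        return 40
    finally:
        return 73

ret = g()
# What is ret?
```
73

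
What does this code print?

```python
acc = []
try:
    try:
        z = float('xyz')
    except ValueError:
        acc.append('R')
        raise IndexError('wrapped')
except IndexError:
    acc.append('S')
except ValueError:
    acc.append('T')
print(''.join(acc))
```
RS

New IndexError raised, caught by outer IndexError handler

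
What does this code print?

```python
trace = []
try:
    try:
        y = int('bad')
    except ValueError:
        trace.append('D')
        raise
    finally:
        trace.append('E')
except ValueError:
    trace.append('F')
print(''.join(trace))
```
DEF

finally runs before re-raised exception propagates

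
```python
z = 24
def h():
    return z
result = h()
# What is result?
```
24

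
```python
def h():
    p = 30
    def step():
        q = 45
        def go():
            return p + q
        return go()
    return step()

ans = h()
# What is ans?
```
75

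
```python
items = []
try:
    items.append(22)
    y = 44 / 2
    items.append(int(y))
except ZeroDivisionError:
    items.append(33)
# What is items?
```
[22, 22]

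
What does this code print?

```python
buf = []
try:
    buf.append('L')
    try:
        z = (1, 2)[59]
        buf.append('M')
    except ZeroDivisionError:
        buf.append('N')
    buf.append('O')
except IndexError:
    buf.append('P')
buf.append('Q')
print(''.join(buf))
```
LPQ

Inner handler doesn't match, propagates to outer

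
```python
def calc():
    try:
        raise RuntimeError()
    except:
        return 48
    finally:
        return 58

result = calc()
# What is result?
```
58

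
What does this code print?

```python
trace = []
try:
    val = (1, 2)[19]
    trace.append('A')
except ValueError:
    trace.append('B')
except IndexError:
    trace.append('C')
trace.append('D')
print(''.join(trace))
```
CD

IndexError is caught by its specific handler, not ValueError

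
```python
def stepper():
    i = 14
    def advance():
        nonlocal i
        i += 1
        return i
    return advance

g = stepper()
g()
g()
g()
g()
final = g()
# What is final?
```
19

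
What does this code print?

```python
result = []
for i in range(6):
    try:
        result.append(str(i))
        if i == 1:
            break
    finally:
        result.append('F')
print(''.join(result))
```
0F1F

finally runs even when breaking out of loop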